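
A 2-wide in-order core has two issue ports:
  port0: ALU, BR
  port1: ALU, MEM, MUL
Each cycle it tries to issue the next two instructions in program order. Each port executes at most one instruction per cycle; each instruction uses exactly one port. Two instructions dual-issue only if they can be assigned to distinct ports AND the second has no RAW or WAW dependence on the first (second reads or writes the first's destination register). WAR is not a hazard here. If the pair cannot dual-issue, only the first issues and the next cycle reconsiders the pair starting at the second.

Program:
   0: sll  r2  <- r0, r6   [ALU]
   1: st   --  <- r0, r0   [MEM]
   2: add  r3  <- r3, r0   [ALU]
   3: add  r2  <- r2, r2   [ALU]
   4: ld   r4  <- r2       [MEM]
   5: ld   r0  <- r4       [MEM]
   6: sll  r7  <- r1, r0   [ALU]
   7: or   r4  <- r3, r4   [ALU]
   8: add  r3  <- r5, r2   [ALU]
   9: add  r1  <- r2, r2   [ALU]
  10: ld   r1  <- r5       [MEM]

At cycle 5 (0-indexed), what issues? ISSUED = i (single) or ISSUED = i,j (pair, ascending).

#0 head=0: sll.ALU;st.MEM i0&i1 dual
#1 head=2: add.ALU;add.ALU i2&i3 dual
#2 head=4: ld.MEM i4 no-port MEM/MEM
#3 head=5: ld.MEM i5 RAW r0
#4 head=6: sll.ALU;or.ALU i6&i7 dual
#5 head=8: add.ALU;add.ALU i8&i9 dual
#6 head=10: ld.MEM i10 tail

ISSUED = 8,9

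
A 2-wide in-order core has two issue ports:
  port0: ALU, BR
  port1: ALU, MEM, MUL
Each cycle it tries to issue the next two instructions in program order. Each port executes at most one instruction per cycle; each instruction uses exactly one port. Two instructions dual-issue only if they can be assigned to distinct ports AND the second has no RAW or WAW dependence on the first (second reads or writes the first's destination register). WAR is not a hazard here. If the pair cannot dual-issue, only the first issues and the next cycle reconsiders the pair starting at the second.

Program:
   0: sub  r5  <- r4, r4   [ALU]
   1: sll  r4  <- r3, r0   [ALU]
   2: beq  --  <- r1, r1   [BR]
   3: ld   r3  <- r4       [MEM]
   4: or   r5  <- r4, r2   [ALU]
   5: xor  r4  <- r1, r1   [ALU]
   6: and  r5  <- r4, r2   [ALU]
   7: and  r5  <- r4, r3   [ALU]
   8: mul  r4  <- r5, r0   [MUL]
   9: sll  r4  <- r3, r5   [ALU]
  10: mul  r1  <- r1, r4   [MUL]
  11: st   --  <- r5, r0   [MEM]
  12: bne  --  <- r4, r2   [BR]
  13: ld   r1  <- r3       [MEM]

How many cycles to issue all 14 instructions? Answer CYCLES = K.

CYCLES = 10

  cy0 -> i0&i1 (sub.ALU sll.ALU) dual
  cy1 -> i2&i3 (beq.BR ld.MEM) dual
  cy2 -> i4&i5 (or.ALU xor.ALU) dual
  cy3 -> i6 (and.ALU) WAW r5
  cy4 -> i7 (and.ALU) RAW r5
  cy5 -> i8 (mul.MUL) WAW r4
  cy6 -> i9 (sll.ALU) RAW r4
  cy7 -> i10 (mul.MUL) no-port MUL/MEM
  cy8 -> i11&i12 (st.MEM bne.BR) dual
  cy9 -> i13 (ld.MEM) tail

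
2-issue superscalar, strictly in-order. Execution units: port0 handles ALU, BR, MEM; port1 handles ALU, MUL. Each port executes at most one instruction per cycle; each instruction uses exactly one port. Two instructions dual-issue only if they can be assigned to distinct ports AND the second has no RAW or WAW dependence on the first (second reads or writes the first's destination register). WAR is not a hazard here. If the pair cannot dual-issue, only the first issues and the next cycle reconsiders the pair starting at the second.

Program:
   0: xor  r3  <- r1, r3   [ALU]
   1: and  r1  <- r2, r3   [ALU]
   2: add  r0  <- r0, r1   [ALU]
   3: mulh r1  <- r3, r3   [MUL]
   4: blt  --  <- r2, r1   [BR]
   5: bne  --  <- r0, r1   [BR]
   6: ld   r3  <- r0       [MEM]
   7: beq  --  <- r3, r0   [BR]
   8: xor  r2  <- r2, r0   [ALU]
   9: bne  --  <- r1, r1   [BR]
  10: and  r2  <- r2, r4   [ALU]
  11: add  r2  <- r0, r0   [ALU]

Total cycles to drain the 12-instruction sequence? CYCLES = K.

t=0 i0:xor.ALU ; RAW r3
t=1 i1:and.ALU ; RAW r1
t=2 i2,i3:add.ALU/mulh.MUL ; 2-wide
t=3 i4:blt.BR ; no-port BR/BR
t=4 i5:bne.BR ; no-port BR/MEM
t=5 i6:ld.MEM ; no-port MEM/BR
t=6 i7,i8:beq.BR/xor.ALU ; 2-wide
t=7 i9,i10:bne.BR/and.ALU ; 2-wide
t=8 i11:add.ALU ; tail

CYCLES = 9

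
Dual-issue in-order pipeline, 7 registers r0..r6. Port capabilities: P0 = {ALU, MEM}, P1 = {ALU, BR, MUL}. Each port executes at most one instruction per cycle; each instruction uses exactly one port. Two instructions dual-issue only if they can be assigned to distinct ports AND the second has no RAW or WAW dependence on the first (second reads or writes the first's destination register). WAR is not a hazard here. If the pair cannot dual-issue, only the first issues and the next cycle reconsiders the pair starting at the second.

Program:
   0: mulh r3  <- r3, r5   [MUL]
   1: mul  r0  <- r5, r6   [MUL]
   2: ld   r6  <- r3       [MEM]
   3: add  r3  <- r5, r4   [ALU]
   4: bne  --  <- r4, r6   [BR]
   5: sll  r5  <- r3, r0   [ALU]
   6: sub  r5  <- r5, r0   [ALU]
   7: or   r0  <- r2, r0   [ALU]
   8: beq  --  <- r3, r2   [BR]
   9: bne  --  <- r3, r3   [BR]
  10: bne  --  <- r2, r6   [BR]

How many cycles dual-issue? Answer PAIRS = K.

  cy0 -> i0 (mulh) no-port MUL/MUL
  cy1 -> i1&i2 (mul;ld) pair
  cy2 -> i3&i4 (add;bne) pair
  cy3 -> i5 (sll) RAW+WAW r5
  cy4 -> i6&i7 (sub;or) pair
  cy5 -> i8 (beq) no-port BR/BR
  cy6 -> i9 (bne) no-port BR/BR
  cy7 -> i10 (bne) tail

PAIRS = 3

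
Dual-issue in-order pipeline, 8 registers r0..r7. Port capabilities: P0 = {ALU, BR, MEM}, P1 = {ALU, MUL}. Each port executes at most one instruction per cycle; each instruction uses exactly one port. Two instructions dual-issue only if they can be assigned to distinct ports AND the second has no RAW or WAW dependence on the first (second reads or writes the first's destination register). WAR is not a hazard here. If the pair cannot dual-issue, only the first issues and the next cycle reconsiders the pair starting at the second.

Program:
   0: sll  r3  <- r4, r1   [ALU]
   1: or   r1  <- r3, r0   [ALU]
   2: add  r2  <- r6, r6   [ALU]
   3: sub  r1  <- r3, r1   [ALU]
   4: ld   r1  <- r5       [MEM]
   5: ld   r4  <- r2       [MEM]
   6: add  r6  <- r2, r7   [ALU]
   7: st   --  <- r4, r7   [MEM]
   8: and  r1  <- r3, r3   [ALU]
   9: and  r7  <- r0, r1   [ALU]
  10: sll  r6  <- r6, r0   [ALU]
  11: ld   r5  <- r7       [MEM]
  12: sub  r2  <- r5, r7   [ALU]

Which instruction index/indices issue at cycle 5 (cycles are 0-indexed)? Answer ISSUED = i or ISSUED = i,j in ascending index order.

ISSUED = 7,8

#0 head=0: sll.ALU i0 RAW r3
#1 head=1: or.ALU/add.ALU i1+i2 pair
#2 head=3: sub.ALU i3 WAW r1
#3 head=4: ld.MEM i4 no-port MEM/MEM
#4 head=5: ld.MEM/add.ALU i5+i6 pair
#5 head=7: st.MEM/and.ALU i7+i8 pair
#6 head=9: and.ALU/sll.ALU i9+i10 pair
#7 head=11: ld.MEM i11 RAW r5
#8 head=12: sub.ALU i12 tail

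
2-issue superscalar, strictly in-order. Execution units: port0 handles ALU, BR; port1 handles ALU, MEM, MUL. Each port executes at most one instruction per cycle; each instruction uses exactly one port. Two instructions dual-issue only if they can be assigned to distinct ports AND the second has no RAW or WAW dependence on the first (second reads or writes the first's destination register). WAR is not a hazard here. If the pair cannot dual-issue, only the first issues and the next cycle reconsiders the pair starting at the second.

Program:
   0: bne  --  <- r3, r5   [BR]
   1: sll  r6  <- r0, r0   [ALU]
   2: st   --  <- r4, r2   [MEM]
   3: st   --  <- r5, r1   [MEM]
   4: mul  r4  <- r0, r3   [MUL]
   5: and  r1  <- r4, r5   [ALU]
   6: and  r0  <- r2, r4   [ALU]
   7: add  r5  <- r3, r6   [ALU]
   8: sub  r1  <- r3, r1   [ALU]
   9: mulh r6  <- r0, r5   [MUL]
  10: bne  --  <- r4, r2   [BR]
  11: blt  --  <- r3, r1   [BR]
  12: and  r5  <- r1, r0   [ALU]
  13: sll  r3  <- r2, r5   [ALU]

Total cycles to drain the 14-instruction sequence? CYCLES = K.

CYCLES = 9

0. bne.BR/sll.ALU @i0/i1  | pair
1. st.MEM @i2  | no-port MEM/MEM
2. st.MEM @i3  | no-port MEM/MUL
3. mul.MUL @i4  | RAW r4
4. and.ALU/and.ALU @i5/i6  | pair
5. add.ALU/sub.ALU @i7/i8  | pair
6. mulh.MUL/bne.BR @i9/i10  | pair
7. blt.BR/and.ALU @i11/i12  | pair
8. sll.ALU @i13  | tail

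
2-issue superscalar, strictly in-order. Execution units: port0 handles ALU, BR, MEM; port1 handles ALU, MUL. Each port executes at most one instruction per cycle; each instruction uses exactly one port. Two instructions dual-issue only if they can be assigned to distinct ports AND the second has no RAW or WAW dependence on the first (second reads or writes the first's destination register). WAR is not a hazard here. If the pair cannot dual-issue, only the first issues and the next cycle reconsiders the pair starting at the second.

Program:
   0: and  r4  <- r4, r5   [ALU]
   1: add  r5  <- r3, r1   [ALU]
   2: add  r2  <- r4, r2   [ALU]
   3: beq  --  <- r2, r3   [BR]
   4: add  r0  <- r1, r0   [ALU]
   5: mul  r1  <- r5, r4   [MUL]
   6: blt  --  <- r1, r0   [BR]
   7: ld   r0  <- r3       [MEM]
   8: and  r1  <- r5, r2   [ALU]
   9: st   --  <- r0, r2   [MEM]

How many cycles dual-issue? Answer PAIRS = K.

PAIRS = 3

c0: i0+i1 and add  2-wide
c1: i2 add  RAW r2
c2: i3+i4 beq add  2-wide
c3: i5 mul  RAW r1
c4: i6 blt  no-port BR/MEM
c5: i7+i8 ld and  2-wide
c6: i9 st  tail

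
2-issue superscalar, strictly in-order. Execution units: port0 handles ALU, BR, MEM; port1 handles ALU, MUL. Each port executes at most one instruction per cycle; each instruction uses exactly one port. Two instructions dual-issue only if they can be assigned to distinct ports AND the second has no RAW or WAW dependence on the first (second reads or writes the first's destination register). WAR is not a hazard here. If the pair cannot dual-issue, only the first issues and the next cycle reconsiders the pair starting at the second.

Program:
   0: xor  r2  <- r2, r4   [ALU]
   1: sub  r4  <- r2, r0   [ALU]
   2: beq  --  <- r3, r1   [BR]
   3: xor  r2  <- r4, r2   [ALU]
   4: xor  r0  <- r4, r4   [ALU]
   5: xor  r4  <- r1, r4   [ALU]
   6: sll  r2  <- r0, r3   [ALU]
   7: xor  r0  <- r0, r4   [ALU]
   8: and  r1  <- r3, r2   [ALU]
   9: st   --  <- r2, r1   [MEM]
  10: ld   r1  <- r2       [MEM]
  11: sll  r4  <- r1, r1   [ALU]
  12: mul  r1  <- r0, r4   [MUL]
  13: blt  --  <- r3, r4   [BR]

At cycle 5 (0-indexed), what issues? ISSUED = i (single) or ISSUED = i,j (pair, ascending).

ISSUED = 9

#0 head=0: xor i0 RAW r2
#1 head=1: sub/beq i1+i2 pair
#2 head=3: xor/xor i3+i4 pair
#3 head=5: xor/sll i5+i6 pair
#4 head=7: xor/and i7+i8 pair
#5 head=9: st i9 no-port MEM/MEM
#6 head=10: ld i10 RAW r1
#7 head=11: sll i11 RAW r4
#8 head=12: mul/blt i12+i13 pair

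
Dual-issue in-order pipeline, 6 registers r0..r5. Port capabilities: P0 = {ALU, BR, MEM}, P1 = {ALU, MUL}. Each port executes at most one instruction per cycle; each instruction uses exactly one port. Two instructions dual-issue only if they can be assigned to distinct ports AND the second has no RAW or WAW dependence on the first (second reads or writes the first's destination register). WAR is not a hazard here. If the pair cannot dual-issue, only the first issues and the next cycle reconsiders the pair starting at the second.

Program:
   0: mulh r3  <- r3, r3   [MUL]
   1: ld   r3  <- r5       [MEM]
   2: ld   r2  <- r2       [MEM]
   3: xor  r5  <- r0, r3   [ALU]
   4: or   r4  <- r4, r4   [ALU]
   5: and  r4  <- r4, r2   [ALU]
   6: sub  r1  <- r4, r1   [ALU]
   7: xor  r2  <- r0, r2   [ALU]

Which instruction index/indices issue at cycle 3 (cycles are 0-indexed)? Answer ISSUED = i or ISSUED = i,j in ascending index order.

ISSUED = 4

[0] i0  mulh  -- WAW r3
[1] i1  ld  -- no-port MEM/MEM
[2] i2/i3  ld;xor  -- dual
[3] i4  or  -- RAW+WAW r4
[4] i5  and  -- RAW r4
[5] i6/i7  sub;xor  -- dual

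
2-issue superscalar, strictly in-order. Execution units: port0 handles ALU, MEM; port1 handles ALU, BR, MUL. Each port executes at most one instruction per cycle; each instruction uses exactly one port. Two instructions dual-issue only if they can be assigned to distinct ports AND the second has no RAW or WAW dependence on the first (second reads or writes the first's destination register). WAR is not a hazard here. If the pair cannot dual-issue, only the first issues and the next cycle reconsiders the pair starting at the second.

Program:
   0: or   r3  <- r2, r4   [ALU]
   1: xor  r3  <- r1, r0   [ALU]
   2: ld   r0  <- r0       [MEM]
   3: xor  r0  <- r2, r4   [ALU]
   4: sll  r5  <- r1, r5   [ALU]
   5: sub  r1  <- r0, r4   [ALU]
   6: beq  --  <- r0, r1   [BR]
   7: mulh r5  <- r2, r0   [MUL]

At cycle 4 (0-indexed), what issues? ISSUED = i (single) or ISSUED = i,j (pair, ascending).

ISSUED = 6

#0 head=0: or i0 WAW r3
#1 head=1: xor+ld i1/i2 2-wide
#2 head=3: xor+sll i3/i4 2-wide
#3 head=5: sub i5 RAW r1
#4 head=6: beq i6 no-port BR/MUL
#5 head=7: mulh i7 tail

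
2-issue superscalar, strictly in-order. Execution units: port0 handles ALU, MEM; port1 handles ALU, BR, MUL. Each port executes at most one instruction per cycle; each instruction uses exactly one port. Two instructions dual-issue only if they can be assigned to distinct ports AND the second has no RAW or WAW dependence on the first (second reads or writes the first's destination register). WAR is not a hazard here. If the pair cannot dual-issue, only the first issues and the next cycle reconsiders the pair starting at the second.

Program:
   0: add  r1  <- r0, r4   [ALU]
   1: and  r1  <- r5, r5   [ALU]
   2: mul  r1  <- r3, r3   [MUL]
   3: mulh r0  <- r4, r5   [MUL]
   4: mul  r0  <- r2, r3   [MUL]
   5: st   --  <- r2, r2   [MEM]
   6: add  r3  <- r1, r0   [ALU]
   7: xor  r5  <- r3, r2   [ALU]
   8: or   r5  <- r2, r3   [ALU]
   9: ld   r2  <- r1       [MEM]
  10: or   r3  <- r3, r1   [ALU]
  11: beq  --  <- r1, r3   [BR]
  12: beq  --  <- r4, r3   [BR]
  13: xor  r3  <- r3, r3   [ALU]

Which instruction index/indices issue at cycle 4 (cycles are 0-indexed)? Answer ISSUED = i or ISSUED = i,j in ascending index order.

[0] i0  add.ALU  -- WAW r1
[1] i1  and.ALU  -- WAW r1
[2] i2  mul.MUL  -- no-port MUL/MUL
[3] i3  mulh.MUL  -- no-port MUL/MUL
[4] i4+i5  mul.MUL+st.MEM  -- dual
[5] i6  add.ALU  -- RAW r3
[6] i7  xor.ALU  -- WAW r5
[7] i8+i9  or.ALU+ld.MEM  -- dual
[8] i10  or.ALU  -- RAW r3
[9] i11  beq.BR  -- no-port BR/BR
[10] i12+i13  beq.BR+xor.ALU  -- dual

ISSUED = 4,5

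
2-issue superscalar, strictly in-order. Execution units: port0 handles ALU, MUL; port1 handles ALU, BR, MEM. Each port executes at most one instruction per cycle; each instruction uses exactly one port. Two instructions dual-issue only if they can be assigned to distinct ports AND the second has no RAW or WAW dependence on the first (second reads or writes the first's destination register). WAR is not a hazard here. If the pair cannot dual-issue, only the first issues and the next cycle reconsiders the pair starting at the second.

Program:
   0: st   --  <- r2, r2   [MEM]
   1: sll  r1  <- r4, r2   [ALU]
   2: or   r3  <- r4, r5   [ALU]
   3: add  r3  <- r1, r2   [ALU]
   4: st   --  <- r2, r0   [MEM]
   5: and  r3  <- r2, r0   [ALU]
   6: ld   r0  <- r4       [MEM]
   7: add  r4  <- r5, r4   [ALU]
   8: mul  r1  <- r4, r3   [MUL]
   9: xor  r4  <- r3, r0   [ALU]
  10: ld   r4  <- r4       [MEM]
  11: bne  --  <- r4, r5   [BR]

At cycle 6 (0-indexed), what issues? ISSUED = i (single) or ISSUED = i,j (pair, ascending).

t=0 i0+i1:st;sll ; pair
t=1 i2:or ; WAW r3
t=2 i3+i4:add;st ; pair
t=3 i5+i6:and;ld ; pair
t=4 i7:add ; RAW r4
t=5 i8+i9:mul;xor ; pair
t=6 i10:ld ; no-port MEM/BR
t=7 i11:bne ; tail

ISSUED = 10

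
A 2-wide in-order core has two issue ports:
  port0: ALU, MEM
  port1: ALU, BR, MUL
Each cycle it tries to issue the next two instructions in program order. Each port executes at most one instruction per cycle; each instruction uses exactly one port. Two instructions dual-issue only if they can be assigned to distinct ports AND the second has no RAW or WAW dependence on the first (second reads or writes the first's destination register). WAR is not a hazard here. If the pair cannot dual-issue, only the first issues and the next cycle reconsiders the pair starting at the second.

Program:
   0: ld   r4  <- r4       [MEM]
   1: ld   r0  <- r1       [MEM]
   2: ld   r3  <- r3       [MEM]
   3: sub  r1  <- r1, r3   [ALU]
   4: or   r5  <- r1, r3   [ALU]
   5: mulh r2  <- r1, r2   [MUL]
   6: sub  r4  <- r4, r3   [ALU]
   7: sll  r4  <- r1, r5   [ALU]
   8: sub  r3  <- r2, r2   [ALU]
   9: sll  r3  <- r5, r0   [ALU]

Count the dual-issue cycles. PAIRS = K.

PAIRS = 2

0. ld @i0  | no-port MEM/MEM
1. ld @i1  | no-port MEM/MEM
2. ld @i2  | RAW r3
3. sub @i3  | RAW r1
4. or;mulh @i4&i5  | pair
5. sub @i6  | WAW r4
6. sll;sub @i7&i8  | pair
7. sll @i9  | tail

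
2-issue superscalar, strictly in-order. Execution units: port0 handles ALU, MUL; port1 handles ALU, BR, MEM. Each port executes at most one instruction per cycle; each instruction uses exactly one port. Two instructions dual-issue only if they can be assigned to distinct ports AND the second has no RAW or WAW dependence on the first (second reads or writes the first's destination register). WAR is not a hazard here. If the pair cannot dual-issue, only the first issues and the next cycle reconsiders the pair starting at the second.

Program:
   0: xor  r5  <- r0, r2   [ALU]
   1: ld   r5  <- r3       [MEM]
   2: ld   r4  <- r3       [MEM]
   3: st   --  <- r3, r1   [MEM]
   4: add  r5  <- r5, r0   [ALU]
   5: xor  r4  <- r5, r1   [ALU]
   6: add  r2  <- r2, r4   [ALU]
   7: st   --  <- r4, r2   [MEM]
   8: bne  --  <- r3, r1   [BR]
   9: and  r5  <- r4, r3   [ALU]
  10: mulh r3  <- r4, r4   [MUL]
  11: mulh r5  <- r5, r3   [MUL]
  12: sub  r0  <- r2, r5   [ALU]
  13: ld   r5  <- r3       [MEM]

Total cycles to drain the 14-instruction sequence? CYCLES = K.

t=0 i0:xor.ALU ; WAW r5
t=1 i1:ld.MEM ; no-port MEM/MEM
t=2 i2:ld.MEM ; no-port MEM/MEM
t=3 i3+i4:st.MEM/add.ALU ; pair
t=4 i5:xor.ALU ; RAW r4
t=5 i6:add.ALU ; RAW r2
t=6 i7:st.MEM ; no-port MEM/BR
t=7 i8+i9:bne.BR/and.ALU ; pair
t=8 i10:mulh.MUL ; no-port MUL/MUL
t=9 i11:mulh.MUL ; RAW r5
t=10 i12+i13:sub.ALU/ld.MEM ; pair

CYCLES = 11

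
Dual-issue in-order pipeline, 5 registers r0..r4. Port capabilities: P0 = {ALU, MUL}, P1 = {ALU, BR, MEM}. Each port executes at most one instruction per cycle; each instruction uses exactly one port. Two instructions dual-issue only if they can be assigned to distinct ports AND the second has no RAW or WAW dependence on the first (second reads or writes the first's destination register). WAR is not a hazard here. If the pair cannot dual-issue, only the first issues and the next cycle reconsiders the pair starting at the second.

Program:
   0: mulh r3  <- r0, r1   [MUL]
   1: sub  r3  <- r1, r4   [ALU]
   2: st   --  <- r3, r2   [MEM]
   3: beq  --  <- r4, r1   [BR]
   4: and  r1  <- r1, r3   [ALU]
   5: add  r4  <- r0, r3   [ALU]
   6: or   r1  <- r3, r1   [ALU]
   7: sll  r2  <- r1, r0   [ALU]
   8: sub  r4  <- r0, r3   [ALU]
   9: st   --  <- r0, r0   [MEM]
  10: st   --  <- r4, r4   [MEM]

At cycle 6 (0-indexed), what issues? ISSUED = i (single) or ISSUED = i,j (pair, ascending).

[0] i0  mulh  -- WAW r3
[1] i1  sub  -- RAW r3
[2] i2  st  -- no-port MEM/BR
[3] i3&i4  beq;and  -- 2-wide
[4] i5&i6  add;or  -- 2-wide
[5] i7&i8  sll;sub  -- 2-wide
[6] i9  st  -- no-port MEM/MEM
[7] i10  st  -- tail

ISSUED = 9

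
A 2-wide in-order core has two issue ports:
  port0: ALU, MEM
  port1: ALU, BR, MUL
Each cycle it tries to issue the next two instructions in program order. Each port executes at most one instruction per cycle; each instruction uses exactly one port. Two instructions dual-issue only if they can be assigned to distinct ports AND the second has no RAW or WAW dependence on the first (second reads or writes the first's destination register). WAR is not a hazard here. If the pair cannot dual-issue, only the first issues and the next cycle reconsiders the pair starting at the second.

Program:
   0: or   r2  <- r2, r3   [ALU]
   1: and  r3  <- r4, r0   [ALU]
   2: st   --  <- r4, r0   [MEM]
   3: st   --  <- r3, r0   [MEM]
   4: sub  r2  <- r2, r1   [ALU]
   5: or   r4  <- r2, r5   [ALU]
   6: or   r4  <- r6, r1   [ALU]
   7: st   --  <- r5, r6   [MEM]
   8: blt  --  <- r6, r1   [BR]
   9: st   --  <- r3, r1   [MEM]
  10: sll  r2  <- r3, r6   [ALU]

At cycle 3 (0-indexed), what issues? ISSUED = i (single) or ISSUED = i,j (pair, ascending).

ISSUED = 5

[0] i0+i1  or+and  -- pair
[1] i2  st  -- no-port MEM/MEM
[2] i3+i4  st+sub  -- pair
[3] i5  or  -- WAW r4
[4] i6+i7  or+st  -- pair
[5] i8+i9  blt+st  -- pair
[6] i10  sll  -- tail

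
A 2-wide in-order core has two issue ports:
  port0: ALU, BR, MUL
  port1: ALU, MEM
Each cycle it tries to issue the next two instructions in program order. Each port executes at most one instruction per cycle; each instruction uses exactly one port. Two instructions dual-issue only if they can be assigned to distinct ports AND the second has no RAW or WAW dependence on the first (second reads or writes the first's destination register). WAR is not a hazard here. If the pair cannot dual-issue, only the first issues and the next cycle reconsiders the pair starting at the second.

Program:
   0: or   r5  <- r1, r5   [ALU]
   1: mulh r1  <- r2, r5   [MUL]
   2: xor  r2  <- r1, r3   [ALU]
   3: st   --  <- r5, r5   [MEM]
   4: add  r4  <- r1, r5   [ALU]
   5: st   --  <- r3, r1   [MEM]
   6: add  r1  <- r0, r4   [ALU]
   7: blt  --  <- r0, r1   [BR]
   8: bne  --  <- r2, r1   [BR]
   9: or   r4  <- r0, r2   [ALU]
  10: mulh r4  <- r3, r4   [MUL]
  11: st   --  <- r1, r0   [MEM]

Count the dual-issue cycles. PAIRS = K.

c0: i0 or  RAW r5
c1: i1 mulh  RAW r1
c2: i2&i3 xor+st  2-wide
c3: i4&i5 add+st  2-wide
c4: i6 add  RAW r1
c5: i7 blt  no-port BR/BR
c6: i8&i9 bne+or  2-wide
c7: i10&i11 mulh+st  2-wide

PAIRS = 4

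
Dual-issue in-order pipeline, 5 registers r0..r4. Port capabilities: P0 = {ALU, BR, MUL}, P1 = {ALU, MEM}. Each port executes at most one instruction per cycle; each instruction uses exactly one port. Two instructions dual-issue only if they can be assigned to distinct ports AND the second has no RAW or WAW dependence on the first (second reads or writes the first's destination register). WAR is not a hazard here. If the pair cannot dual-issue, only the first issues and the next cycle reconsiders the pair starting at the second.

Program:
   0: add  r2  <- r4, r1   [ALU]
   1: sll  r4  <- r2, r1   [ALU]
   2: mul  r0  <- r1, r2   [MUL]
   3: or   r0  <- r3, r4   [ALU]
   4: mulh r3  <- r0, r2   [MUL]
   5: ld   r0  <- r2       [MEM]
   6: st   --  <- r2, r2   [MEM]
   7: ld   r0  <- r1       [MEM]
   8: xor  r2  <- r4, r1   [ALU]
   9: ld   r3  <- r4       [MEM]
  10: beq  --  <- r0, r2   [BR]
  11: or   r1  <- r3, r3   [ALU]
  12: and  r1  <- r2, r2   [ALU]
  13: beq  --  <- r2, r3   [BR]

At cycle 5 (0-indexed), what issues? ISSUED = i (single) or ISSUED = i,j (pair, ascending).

  cy0 -> i0 (add.ALU) RAW r2
  cy1 -> i1&i2 (sll.ALU mul.MUL) 2-wide
  cy2 -> i3 (or.ALU) RAW r0
  cy3 -> i4&i5 (mulh.MUL ld.MEM) 2-wide
  cy4 -> i6 (st.MEM) no-port MEM/MEM
  cy5 -> i7&i8 (ld.MEM xor.ALU) 2-wide
  cy6 -> i9&i10 (ld.MEM beq.BR) 2-wide
  cy7 -> i11 (or.ALU) WAW r1
  cy8 -> i12&i13 (and.ALU beq.BR) 2-wide

ISSUED = 7,8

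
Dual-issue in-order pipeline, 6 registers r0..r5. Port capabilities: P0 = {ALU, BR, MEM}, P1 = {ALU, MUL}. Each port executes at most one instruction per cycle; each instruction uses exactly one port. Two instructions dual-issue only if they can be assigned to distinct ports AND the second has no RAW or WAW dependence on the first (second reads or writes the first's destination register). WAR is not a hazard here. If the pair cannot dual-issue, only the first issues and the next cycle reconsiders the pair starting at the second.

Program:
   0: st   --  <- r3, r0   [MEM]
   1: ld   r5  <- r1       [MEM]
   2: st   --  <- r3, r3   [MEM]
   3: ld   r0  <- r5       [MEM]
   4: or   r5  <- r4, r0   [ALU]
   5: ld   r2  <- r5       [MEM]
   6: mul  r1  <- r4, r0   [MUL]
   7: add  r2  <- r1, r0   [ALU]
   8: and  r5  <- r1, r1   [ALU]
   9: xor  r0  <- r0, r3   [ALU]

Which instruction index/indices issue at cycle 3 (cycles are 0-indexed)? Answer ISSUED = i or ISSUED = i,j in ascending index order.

ISSUED = 3

c0: i0 st.MEM  no-port MEM/MEM
c1: i1 ld.MEM  no-port MEM/MEM
c2: i2 st.MEM  no-port MEM/MEM
c3: i3 ld.MEM  RAW r0
c4: i4 or.ALU  RAW r5
c5: i5,i6 ld.MEM mul.MUL  dual
c6: i7,i8 add.ALU and.ALU  dual
c7: i9 xor.ALU  tail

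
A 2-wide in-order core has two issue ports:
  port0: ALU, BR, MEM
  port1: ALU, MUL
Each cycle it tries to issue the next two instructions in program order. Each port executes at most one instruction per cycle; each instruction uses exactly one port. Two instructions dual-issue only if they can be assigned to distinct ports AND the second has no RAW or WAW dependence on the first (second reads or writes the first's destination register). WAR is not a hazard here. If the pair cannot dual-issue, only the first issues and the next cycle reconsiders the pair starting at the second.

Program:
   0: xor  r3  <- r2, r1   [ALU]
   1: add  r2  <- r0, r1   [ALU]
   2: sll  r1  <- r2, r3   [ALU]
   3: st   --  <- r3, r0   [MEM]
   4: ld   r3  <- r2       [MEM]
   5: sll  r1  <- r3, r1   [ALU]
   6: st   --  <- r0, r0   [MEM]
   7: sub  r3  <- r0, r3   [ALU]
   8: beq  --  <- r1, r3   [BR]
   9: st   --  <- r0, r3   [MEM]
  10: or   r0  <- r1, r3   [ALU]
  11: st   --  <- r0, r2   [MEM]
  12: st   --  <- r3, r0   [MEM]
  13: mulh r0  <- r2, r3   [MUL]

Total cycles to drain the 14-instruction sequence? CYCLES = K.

t=0 i0+i1:xor+add ; 2-wide
t=1 i2+i3:sll+st ; 2-wide
t=2 i4:ld ; RAW r3
t=3 i5+i6:sll+st ; 2-wide
t=4 i7:sub ; RAW r3
t=5 i8:beq ; no-port BR/MEM
t=6 i9+i10:st+or ; 2-wide
t=7 i11:st ; no-port MEM/MEM
t=8 i12+i13:st+mulh ; 2-wide

CYCLES = 9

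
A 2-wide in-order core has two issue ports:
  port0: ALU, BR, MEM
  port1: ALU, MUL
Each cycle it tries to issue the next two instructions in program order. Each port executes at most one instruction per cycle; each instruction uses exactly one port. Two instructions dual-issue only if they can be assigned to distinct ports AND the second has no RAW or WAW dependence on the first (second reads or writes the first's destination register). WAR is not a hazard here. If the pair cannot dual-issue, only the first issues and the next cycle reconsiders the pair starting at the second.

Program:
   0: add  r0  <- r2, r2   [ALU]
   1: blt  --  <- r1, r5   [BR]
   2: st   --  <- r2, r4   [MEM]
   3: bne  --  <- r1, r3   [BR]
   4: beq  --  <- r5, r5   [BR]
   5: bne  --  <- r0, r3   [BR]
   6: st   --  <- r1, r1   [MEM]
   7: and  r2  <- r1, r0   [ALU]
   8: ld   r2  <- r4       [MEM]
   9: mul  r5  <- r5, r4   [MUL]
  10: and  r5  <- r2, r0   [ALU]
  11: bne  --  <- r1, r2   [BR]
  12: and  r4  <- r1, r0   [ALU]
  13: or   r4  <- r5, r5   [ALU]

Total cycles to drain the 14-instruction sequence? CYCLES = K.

0. add.ALU/blt.BR @i0&i1  | dual
1. st.MEM @i2  | no-port MEM/BR
2. bne.BR @i3  | no-port BR/BR
3. beq.BR @i4  | no-port BR/BR
4. bne.BR @i5  | no-port BR/MEM
5. st.MEM/and.ALU @i6&i7  | dual
6. ld.MEM/mul.MUL @i8&i9  | dual
7. and.ALU/bne.BR @i10&i11  | dual
8. and.ALU @i12  | WAW r4
9. or.ALU @i13  | tail

CYCLES = 10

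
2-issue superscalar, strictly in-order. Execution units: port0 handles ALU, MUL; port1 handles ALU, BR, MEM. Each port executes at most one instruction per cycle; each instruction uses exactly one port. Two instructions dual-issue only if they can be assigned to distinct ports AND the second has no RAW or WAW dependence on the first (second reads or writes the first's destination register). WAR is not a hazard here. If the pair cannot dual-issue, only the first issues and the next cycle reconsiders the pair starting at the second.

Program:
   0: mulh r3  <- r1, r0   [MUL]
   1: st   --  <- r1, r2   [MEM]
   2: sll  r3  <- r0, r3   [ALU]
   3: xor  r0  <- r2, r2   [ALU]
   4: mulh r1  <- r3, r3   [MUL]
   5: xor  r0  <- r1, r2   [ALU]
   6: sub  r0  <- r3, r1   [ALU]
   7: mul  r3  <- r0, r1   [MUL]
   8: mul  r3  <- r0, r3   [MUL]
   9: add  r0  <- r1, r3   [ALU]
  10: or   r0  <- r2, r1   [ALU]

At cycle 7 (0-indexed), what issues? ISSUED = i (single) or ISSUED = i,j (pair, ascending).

t=0 i0+i1:mulh+st ; pair
t=1 i2+i3:sll+xor ; pair
t=2 i4:mulh ; RAW r1
t=3 i5:xor ; WAW r0
t=4 i6:sub ; RAW r0
t=5 i7:mul ; no-port MUL/MUL
t=6 i8:mul ; RAW r3
t=7 i9:add ; WAW r0
t=8 i10:or ; tail

ISSUED = 9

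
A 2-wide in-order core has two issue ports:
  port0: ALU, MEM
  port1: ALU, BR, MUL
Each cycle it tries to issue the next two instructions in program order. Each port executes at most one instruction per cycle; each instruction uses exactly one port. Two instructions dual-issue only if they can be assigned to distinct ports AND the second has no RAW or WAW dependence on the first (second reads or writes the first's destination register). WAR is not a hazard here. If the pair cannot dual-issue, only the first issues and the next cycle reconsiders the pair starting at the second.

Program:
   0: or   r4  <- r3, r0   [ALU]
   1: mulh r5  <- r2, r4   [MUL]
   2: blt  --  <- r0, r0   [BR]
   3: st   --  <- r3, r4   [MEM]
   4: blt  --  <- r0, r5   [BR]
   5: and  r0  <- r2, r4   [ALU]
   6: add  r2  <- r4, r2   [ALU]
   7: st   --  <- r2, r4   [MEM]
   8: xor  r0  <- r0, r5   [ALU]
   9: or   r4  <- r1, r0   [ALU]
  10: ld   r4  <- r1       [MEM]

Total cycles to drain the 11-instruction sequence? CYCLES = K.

0. or @i0  | RAW r4
1. mulh @i1  | no-port MUL/BR
2. blt+st @i2,i3  | 2-wide
3. blt+and @i4,i5  | 2-wide
4. add @i6  | RAW r2
5. st+xor @i7,i8  | 2-wide
6. or @i9  | WAW r4
7. ld @i10  | tail

CYCLES = 8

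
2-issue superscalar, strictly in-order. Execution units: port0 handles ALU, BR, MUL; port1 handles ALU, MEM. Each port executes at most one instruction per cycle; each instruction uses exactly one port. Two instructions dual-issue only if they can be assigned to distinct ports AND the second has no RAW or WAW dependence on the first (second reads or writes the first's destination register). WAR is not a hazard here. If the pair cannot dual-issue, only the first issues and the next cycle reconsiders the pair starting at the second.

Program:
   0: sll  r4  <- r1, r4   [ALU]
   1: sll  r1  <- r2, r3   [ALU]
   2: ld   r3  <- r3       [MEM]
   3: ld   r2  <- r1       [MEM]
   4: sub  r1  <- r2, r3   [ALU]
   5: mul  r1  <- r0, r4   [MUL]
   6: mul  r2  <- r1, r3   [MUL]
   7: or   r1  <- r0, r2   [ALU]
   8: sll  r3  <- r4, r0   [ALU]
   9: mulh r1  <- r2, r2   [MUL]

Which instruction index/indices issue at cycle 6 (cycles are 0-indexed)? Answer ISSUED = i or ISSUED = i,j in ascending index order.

ISSUED = 7,8

c0: i0,i1 sll.ALU sll.ALU  dual
c1: i2 ld.MEM  no-port MEM/MEM
c2: i3 ld.MEM  RAW r2
c3: i4 sub.ALU  WAW r1
c4: i5 mul.MUL  no-port MUL/MUL
c5: i6 mul.MUL  RAW r2
c6: i7,i8 or.ALU sll.ALU  dual
c7: i9 mulh.MUL  tail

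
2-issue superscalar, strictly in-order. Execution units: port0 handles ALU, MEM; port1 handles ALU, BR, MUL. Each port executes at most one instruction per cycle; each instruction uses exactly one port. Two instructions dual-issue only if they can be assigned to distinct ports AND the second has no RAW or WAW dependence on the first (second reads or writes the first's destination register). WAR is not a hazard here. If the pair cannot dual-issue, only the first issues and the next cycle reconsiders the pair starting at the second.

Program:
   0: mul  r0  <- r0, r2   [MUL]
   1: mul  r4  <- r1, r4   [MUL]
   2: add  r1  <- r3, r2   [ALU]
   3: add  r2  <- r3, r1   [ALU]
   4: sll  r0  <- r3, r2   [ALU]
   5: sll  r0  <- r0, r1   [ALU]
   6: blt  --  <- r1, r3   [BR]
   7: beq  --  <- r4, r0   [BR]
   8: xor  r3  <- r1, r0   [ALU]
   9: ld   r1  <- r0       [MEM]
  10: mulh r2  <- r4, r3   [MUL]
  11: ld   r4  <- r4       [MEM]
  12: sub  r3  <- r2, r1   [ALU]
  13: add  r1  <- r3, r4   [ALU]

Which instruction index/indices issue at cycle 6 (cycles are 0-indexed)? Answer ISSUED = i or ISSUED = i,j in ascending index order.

ISSUED = 9,10

c0: i0 mul.MUL  no-port MUL/MUL
c1: i1,i2 mul.MUL add.ALU  dual
c2: i3 add.ALU  RAW r2
c3: i4 sll.ALU  RAW+WAW r0
c4: i5,i6 sll.ALU blt.BR  dual
c5: i7,i8 beq.BR xor.ALU  dual
c6: i9,i10 ld.MEM mulh.MUL  dual
c7: i11,i12 ld.MEM sub.ALU  dual
c8: i13 add.ALU  tail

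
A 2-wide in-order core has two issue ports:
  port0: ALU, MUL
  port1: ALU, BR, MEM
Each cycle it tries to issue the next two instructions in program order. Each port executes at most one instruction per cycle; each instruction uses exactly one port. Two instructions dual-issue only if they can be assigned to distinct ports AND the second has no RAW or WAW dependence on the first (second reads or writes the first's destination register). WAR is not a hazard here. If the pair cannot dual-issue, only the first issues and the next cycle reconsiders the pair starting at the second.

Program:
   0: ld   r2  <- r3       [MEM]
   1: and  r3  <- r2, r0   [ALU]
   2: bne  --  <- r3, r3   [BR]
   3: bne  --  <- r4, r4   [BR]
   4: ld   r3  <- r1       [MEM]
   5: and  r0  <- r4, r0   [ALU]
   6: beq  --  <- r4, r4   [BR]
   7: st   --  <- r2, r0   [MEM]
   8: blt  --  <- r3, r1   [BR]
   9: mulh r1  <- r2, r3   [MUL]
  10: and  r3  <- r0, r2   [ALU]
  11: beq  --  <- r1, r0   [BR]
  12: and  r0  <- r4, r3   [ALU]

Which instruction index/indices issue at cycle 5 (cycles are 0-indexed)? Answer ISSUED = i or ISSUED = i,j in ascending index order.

ISSUED = 6

c0: i0 ld.MEM  RAW r2
c1: i1 and.ALU  RAW r3
c2: i2 bne.BR  no-port BR/BR
c3: i3 bne.BR  no-port BR/MEM
c4: i4+i5 ld.MEM;and.ALU  2-wide
c5: i6 beq.BR  no-port BR/MEM
c6: i7 st.MEM  no-port MEM/BR
c7: i8+i9 blt.BR;mulh.MUL  2-wide
c8: i10+i11 and.ALU;beq.BR  2-wide
c9: i12 and.ALU  tail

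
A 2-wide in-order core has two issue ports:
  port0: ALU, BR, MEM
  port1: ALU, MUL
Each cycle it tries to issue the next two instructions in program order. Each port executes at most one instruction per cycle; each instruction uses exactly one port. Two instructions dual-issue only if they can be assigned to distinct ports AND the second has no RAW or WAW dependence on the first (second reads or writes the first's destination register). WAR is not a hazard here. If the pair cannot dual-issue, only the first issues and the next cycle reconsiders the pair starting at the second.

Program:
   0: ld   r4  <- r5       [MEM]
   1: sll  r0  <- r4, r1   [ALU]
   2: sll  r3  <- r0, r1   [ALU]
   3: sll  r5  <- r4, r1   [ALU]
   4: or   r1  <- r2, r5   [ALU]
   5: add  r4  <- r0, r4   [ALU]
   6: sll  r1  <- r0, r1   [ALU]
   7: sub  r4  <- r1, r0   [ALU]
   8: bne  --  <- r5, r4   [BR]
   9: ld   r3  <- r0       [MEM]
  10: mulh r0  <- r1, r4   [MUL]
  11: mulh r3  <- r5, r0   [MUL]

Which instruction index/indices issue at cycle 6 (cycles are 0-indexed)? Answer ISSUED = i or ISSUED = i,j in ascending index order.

ISSUED = 8

c0: i0 ld  RAW r4
c1: i1 sll  RAW r0
c2: i2+i3 sll/sll  pair
c3: i4+i5 or/add  pair
c4: i6 sll  RAW r1
c5: i7 sub  RAW r4
c6: i8 bne  no-port BR/MEM
c7: i9+i10 ld/mulh  pair
c8: i11 mulh  tail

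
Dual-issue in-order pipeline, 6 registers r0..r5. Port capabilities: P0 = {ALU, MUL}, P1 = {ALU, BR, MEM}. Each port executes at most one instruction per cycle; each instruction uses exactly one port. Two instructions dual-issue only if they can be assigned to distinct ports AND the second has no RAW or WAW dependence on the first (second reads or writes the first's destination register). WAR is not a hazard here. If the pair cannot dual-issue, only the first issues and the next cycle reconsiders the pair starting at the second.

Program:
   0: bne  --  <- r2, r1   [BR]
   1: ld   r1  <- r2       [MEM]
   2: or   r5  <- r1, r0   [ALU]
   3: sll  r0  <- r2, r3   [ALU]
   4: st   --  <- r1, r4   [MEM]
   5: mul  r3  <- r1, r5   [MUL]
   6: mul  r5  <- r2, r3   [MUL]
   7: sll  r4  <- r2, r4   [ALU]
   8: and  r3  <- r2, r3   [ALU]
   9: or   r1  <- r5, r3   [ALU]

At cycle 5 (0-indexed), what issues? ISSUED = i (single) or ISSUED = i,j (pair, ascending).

[0] i0  bne  -- no-port BR/MEM
[1] i1  ld  -- RAW r1
[2] i2/i3  or+sll  -- 2-wide
[3] i4/i5  st+mul  -- 2-wide
[4] i6/i7  mul+sll  -- 2-wide
[5] i8  and  -- RAW r3
[6] i9  or  -- tail

ISSUED = 8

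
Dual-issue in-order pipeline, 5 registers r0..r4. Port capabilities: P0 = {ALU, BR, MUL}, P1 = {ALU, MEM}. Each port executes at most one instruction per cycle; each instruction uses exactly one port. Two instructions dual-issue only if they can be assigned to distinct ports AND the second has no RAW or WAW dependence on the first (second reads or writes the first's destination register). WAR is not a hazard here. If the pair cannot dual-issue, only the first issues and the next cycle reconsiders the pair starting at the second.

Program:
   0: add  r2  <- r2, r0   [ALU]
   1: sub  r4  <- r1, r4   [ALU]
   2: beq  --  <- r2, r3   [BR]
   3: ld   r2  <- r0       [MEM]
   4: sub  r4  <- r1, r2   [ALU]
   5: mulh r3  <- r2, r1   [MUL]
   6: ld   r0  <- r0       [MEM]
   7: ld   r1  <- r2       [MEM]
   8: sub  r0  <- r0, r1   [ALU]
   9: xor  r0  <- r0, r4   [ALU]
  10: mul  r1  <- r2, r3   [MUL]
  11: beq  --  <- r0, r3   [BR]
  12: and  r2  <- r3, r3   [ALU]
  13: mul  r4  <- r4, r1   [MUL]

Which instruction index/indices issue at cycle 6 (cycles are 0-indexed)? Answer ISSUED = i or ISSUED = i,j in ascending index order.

t=0 i0,i1:add.ALU/sub.ALU ; 2-wide
t=1 i2,i3:beq.BR/ld.MEM ; 2-wide
t=2 i4,i5:sub.ALU/mulh.MUL ; 2-wide
t=3 i6:ld.MEM ; no-port MEM/MEM
t=4 i7:ld.MEM ; RAW r1
t=5 i8:sub.ALU ; RAW+WAW r0
t=6 i9,i10:xor.ALU/mul.MUL ; 2-wide
t=7 i11,i12:beq.BR/and.ALU ; 2-wide
t=8 i13:mul.MUL ; tail

ISSUED = 9,10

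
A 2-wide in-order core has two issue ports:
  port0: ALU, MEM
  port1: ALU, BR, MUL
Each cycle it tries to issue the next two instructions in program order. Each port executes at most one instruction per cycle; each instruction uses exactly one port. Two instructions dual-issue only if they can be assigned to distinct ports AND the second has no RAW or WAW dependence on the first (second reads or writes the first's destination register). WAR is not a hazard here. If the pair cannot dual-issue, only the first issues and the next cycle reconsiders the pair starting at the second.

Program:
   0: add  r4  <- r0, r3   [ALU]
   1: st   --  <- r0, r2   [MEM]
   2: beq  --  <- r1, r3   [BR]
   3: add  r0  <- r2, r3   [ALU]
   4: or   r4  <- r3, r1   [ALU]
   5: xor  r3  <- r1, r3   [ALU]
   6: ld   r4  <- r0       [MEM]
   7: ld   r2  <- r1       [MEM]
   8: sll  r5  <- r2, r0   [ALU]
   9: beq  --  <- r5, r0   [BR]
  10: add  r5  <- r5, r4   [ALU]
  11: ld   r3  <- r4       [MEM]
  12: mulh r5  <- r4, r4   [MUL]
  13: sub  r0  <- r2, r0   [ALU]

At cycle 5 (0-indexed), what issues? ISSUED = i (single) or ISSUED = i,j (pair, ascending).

ISSUED = 8

[0] i0+i1  add.ALU st.MEM  -- pair
[1] i2+i3  beq.BR add.ALU  -- pair
[2] i4+i5  or.ALU xor.ALU  -- pair
[3] i6  ld.MEM  -- no-port MEM/MEM
[4] i7  ld.MEM  -- RAW r2
[5] i8  sll.ALU  -- RAW r5
[6] i9+i10  beq.BR add.ALU  -- pair
[7] i11+i12  ld.MEM mulh.MUL  -- pair
[8] i13  sub.ALU  -- tail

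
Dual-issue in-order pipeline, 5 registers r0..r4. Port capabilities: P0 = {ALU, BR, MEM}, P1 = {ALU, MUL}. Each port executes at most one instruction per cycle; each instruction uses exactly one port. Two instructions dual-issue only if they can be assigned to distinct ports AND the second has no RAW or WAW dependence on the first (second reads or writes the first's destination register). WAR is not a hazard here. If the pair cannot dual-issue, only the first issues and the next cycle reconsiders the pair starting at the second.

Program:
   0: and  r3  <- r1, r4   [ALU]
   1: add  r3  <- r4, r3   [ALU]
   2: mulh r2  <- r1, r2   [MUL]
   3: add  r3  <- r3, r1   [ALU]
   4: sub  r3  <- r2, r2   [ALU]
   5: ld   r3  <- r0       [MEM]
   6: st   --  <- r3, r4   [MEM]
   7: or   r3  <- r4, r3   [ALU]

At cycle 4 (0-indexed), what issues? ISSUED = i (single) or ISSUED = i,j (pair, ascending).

  cy0 -> i0 (and) RAW+WAW r3
  cy1 -> i1&i2 (add+mulh) pair
  cy2 -> i3 (add) WAW r3
  cy3 -> i4 (sub) WAW r3
  cy4 -> i5 (ld) no-port MEM/MEM
  cy5 -> i6&i7 (st+or) pair

ISSUED = 5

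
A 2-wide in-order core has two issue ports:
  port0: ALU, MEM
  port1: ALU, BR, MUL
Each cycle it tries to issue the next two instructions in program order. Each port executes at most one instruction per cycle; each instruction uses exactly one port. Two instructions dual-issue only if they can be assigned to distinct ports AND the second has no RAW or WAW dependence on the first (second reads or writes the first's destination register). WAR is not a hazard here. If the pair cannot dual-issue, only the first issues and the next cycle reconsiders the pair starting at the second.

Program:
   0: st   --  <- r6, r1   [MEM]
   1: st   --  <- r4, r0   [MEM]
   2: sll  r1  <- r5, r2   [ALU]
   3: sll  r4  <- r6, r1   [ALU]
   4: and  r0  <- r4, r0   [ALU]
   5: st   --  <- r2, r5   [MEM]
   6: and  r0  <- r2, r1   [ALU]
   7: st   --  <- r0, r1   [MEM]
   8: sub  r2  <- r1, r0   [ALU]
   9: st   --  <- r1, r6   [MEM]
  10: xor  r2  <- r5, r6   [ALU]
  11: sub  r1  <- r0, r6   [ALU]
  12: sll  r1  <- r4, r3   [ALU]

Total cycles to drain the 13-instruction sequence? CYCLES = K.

t=0 i0:st.MEM ; no-port MEM/MEM
t=1 i1/i2:st.MEM+sll.ALU ; dual
t=2 i3:sll.ALU ; RAW r4
t=3 i4/i5:and.ALU+st.MEM ; dual
t=4 i6:and.ALU ; RAW r0
t=5 i7/i8:st.MEM+sub.ALU ; dual
t=6 i9/i10:st.MEM+xor.ALU ; dual
t=7 i11:sub.ALU ; WAW r1
t=8 i12:sll.ALU ; tail

CYCLES = 9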